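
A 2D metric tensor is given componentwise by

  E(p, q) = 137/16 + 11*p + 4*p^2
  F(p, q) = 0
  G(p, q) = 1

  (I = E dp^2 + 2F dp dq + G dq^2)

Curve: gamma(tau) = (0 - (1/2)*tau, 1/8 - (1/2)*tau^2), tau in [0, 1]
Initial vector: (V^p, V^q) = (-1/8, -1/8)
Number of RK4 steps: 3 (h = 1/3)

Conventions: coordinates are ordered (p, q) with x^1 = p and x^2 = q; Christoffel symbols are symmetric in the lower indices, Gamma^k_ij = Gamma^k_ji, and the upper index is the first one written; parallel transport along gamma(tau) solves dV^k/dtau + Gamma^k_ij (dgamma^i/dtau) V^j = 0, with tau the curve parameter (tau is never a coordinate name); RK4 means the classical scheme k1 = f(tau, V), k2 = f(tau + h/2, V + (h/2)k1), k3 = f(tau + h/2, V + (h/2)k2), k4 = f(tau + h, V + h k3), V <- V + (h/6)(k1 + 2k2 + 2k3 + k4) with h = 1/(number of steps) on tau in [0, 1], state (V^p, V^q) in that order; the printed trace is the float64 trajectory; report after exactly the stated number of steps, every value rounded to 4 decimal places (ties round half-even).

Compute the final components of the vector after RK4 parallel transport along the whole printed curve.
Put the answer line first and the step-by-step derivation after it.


Answer: V^p = -0.1815, V^q = -0.1250

gamma'(tau) = (-1/2, -tau); f(tau, V)^k = -Gamma^k_ij(gamma(tau)) gamma'^i(tau) V^j; h = 1/3; intermediate values shown to 6 dp
curve data and Christoffel symbols at the stage parameters:
  tau = 0.000000: gamma = (0.000000, 0.125000), gamma' = (-0.500000, 0.000000); Gamma_ppp = 0.642336, Gamma_ppq = 0.000000, Gamma_pqq = 0.000000, Gamma_qpp = 0.000000, Gamma_qpq = 0.000000, Gamma_qqq = 0.000000
  tau = 0.166667: gamma = (-0.083333, 0.111111), gamma' = (-0.500000, -0.166667); Gamma_ppp = 0.673303, Gamma_ppq = 0.000000, Gamma_pqq = 0.000000, Gamma_qpp = 0.000000, Gamma_qpq = 0.000000, Gamma_qqq = 0.000000
  tau = 0.333333: gamma = (-0.166667, 0.069444), gamma' = (-0.500000, -0.333333); Gamma_ppp = 0.706599, Gamma_ppq = 0.000000, Gamma_pqq = 0.000000, Gamma_qpp = 0.000000, Gamma_qpq = 0.000000, Gamma_qqq = 0.000000
  tau = 0.500000: gamma = (-0.250000, 0.000000), gamma' = (-0.500000, -0.500000); Gamma_ppp = 0.742268, Gamma_ppq = 0.000000, Gamma_pqq = 0.000000, Gamma_qpp = 0.000000, Gamma_qpq = 0.000000, Gamma_qqq = 0.000000
  tau = 0.666667: gamma = (-0.333333, -0.097222), gamma' = (-0.500000, -0.666667); Gamma_ppp = 0.780234, Gamma_ppq = 0.000000, Gamma_pqq = 0.000000, Gamma_qpp = 0.000000, Gamma_qpq = 0.000000, Gamma_qqq = 0.000000
  tau = 0.833333: gamma = (-0.416667, -0.222222), gamma' = (-0.500000, -0.833333); Gamma_ppp = 0.820208, Gamma_ppq = 0.000000, Gamma_pqq = 0.000000, Gamma_qpp = 0.000000, Gamma_qpq = 0.000000, Gamma_qqq = 0.000000
  tau = 1.000000: gamma = (-0.500000, -0.375000), gamma' = (-0.500000, -1.000000); Gamma_ppp = 0.861538, Gamma_ppq = 0.000000, Gamma_pqq = 0.000000, Gamma_qpp = 0.000000, Gamma_qpq = 0.000000, Gamma_qqq = 0.000000
step 0: V^p = -0.1250, V^q = -0.1250
step 1: k1 = (-0.040146, 0.000000), k2 = (-0.044334, 0.000000), k3 = (-0.044569, 0.000000), k4 = (-0.049411, 0.000000); V <- V + (h/6)(k1 + 2k2 + 2k3 + k4): V^p = -0.1399, V^q = -0.1250
step 2: k1 = (-0.049410, 0.000000), k2 = (-0.054961, 0.000000), k3 = (-0.055304, 0.000000), k4 = (-0.061751, 0.000000); V <- V + (h/6)(k1 + 2k2 + 2k3 + k4): V^p = -0.1583, V^q = -0.1250
step 3: k1 = (-0.061748, 0.000000), k2 = (-0.069132, 0.000000), k3 = (-0.069637, 0.000000), k4 = (-0.078182, 0.000000); V <- V + (h/6)(k1 + 2k2 + 2k3 + k4): V^p = -0.1815, V^q = -0.1250


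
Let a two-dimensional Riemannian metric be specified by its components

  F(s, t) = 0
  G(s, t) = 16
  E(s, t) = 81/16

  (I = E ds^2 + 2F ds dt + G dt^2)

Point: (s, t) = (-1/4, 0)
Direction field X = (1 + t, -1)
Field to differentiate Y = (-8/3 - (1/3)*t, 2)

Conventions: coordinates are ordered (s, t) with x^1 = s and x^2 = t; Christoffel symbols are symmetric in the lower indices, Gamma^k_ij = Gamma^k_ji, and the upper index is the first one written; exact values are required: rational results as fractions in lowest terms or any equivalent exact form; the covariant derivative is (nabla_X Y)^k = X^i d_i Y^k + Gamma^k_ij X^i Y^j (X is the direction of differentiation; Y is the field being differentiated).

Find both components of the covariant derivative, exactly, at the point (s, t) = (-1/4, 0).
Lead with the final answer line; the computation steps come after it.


Answer: (nabla_X Y)^s = 1/3, (nabla_X Y)^t = 0

E = 81/16, F = 0, G = 16 at the point
E_s = 0, E_t = 0, F_s = 0, F_t = 0, G_s = 0, G_t = 0
EG - F^2 = 81;  g^inv = (1/81) * [[16, 0], [0, 81/16]]
first-kind symbols [ij,l] = (1/2)(d_i g_jl + d_j g_il - d_l g_ij): [ss,s] = E_s/2 = 0, [ss,t] = F_s - E_t/2 = 0, [st,s] = E_t/2 = 0, [st,t] = G_s/2 = 0, [tt,s] = F_t - G_s/2 = 0, [tt,t] = G_t/2 = 0
Gamma^s_ij = (G*[ij,s] - F*[ij,t])/(EG - F^2), Gamma^t_ij = (E*[ij,t] - F*[ij,s])/(EG - F^2)
Gamma_sss = 0, Gamma_sst = 0, Gamma_stt = 0, Gamma_tss = 0, Gamma_tst = 0, Gamma_ttt = 0
X = (1, -1), Y = (-8/3, 2) at the point


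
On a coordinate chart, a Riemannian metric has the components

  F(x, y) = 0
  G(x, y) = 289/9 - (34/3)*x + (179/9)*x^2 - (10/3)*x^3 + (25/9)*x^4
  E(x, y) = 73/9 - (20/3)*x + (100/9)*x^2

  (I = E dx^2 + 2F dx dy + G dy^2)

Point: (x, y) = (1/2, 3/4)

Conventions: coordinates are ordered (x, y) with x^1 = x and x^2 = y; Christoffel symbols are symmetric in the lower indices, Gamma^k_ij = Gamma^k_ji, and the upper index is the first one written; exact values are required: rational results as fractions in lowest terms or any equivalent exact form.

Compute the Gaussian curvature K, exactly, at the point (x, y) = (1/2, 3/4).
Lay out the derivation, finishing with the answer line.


E = 68/9, F = 0, G = 4489/144, EG - F^2 = 76313/324 at the point
E_x = 40/9, E_y = 0, F_x = 0, F_y = 0, G_x = 67/9, G_y = 0
E_yy = 0, F_xy = 0, G_xx = 343/9
Compute both Brioschi determinants and normalise by (EG - F^2)^2.
M1 = [[-E_yy/2 + F_xy - G_xx/2, E_x/2, F_x - E_y/2], [F_y - G_x/2, E, F], [G_y/2, F, G]] = [[-343/18, 20/9, 0], [-67/18, 68/9, 0], [0, 0, 4489/144]]; det M1 = -1027981/243
M2 = [[0, E_y/2, G_x/2], [E_y/2, E, F], [G_x/2, F, G]] = [[0, 0, 67/18], [0, 68/9, 0], [67/18, 0, 4489/144]]; det M2 = -76313/729
det M1 - det M2 = -3007630/729; K = -3007630/729 / (76313/324)^2 = -1440/19363

Answer: K = -1440/19363


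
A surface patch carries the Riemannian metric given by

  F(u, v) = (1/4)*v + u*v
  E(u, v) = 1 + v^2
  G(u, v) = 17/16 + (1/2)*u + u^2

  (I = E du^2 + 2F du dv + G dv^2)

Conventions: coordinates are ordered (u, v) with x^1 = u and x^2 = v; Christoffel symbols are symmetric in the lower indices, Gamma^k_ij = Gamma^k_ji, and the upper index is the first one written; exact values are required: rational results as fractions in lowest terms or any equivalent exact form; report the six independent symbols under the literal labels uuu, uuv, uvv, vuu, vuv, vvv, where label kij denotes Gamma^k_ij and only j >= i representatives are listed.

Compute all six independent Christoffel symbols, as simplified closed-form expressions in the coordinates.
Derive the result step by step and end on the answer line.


E = 1 + v^2; F = (1/4)*v + u*v; G = 17/16 + (1/2)*u + u^2
Gamma^k_ij = (1/2) g^{kl} (d_i g_jl + d_j g_il - d_l g_ij), with g^inv = (1/(EG-F^2)) [[G, -F], [-F, E]]
first partials: E_u = 0, E_v = 2*v, F_u = v, F_v = 1/4 + u, G_u = 1/2 + 2*u, G_v = 0
D = EG - F^2 = 17/16 + (1/2)*u + v^2 + u^2
expanded: Gamma^u_uu = (G E_u - 2F F_u + F E_v)/(2D), Gamma^u_uv = (G E_v - F G_u)/(2D), Gamma^u_vv = (2G F_v - G G_u - F G_v)/(2D), Gamma^v_uu = (2E F_u - E E_v - F E_u)/(2D), Gamma^v_uv = (E G_u - F E_v)/(2D), Gamma^v_vv = (E G_v - 2F F_v + F G_u)/(2D); substitute and cancel common factors

Answer: Gamma_uuu = 0, Gamma_uuv = 16*v/(16*u^2 + 8*u + 16*v^2 + 17), Gamma_uvv = 0, Gamma_vuu = 0, Gamma_vuv = (16*u + 4)/(16*u^2 + 8*u + 16*v^2 + 17), Gamma_vvv = 0


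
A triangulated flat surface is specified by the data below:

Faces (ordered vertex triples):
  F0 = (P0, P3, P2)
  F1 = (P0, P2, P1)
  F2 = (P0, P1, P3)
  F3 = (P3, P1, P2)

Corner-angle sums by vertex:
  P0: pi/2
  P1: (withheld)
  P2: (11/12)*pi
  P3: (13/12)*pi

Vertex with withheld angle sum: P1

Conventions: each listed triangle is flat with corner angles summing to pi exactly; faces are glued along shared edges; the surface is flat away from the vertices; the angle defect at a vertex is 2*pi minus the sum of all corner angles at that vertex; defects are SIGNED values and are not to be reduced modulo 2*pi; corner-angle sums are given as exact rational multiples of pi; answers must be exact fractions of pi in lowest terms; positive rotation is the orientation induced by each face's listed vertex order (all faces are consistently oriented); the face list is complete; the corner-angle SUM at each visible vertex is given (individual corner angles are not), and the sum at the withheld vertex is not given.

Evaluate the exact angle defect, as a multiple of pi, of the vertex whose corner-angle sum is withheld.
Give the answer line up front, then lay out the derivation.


Answer: defect(P1) = pi/2

V = 4, E = 6, F = 4; chi = V - E + F = 2
Gauss-Bonnet: total defect = 2*pi*chi = 4*pi; visible defects sum to (7/2)*pi


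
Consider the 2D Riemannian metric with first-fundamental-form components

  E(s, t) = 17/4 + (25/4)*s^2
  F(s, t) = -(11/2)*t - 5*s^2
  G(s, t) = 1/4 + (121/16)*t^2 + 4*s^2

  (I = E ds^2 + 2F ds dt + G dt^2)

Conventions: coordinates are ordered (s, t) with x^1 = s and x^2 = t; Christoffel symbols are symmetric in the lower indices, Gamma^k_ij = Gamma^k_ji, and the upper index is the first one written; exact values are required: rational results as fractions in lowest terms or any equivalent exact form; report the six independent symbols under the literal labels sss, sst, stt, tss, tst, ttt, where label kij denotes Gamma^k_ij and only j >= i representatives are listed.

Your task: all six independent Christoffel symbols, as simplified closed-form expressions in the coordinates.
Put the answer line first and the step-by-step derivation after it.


Answer: Gamma_sss = (-1600*s^3 + 3025*s*t^2 - 3520*s*t + 100*s)/(3025*s^2*t^2 - 3520*s^2*t + 1188*s^2 + 121*t^2 + 68), Gamma_sst = (1280*s^3 + 1408*s*t)/(3025*s^2*t^2 - 3520*s^2*t + 1188*s^2 + 121*t^2 + 68), Gamma_stt = (-1024*s^3 + 2420*s^2*t - 1408*s^2 - 1936*s*t^2 - 64*s - 88)/(3025*s^2*t^2 - 3520*s^2*t + 1188*s^2 + 121*t^2 + 68), Gamma_tss = (-2000*s^3 + 2200*s*t - 2720*s)/(3025*s^2*t^2 - 3520*s^2*t + 1188*s^2 + 121*t^2 + 68), Gamma_tst = (1600*s^3 + 1088*s)/(3025*s^2*t^2 - 3520*s^2*t + 1188*s^2 + 121*t^2 + 68), Gamma_ttt = (-1280*s^3 + 3025*s^2*t - 1760*s^2 - 1408*s*t + 121*t)/(3025*s^2*t^2 - 3520*s^2*t + 1188*s^2 + 121*t^2 + 68)

E = 17/4 + (25/4)*s^2; F = -(11/2)*t - 5*s^2; G = 1/4 + (121/16)*t^2 + 4*s^2
Gamma^k_ij = (1/2) g^{kl} (d_i g_jl + d_j g_il - d_l g_ij), with g^inv = (1/(EG-F^2)) [[G, -F], [-F, E]]
first partials: E_s = (25/2)*s, E_t = 0, F_s = -10*s, F_t = -11/2, G_s = 8*s, G_t = (121/8)*t
D = EG - F^2 = 17/16 + (121/64)*t^2 + (297/16)*s^2 - 55*s^2*t + (3025/64)*s^2*t^2
expanded: Gamma^s_ss = (G E_s - 2F F_s + F E_t)/(2D), Gamma^s_st = (G E_t - F G_s)/(2D), Gamma^s_tt = (2G F_t - G G_s - F G_t)/(2D), Gamma^t_ss = (2E F_s - E E_t - F E_s)/(2D), Gamma^t_st = (E G_s - F E_t)/(2D), Gamma^t_tt = (E G_t - 2F F_t + F G_s)/(2D); substitute and cancel common factors


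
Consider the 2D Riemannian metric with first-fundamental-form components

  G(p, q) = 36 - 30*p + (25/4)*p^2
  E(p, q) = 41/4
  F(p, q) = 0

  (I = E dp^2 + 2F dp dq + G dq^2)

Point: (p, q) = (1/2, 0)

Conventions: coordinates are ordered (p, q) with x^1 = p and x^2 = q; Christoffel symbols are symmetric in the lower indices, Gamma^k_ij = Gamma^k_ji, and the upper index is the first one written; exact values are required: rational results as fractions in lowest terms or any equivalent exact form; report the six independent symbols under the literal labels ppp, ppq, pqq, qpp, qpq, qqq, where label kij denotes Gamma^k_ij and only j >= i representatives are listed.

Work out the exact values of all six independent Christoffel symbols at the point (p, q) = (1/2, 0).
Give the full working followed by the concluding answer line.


E = 41/4, F = 0, G = 361/16 at the point
E_p = 0, E_q = 0, F_p = 0, F_q = 0, G_p = -95/4, G_q = 0
EG - F^2 = 14801/64;  g^inv = (64/14801) * [[361/16, 0], [0, 41/4]]
first-kind symbols [ij,l] = (1/2)(d_i g_jl + d_j g_il - d_l g_ij): [pp,p] = E_p/2 = 0, [pp,q] = F_p - E_q/2 = 0, [pq,p] = E_q/2 = 0, [pq,q] = G_p/2 = -95/8, [qq,p] = F_q - G_p/2 = 95/8, [qq,q] = G_q/2 = 0
Gamma^p_ij = (G*[ij,p] - F*[ij,q])/(EG - F^2), Gamma^q_ij = (E*[ij,q] - F*[ij,p])/(EG - F^2)

Answer: Gamma_ppp = 0, Gamma_ppq = 0, Gamma_pqq = 95/82, Gamma_qpp = 0, Gamma_qpq = -10/19, Gamma_qqq = 0


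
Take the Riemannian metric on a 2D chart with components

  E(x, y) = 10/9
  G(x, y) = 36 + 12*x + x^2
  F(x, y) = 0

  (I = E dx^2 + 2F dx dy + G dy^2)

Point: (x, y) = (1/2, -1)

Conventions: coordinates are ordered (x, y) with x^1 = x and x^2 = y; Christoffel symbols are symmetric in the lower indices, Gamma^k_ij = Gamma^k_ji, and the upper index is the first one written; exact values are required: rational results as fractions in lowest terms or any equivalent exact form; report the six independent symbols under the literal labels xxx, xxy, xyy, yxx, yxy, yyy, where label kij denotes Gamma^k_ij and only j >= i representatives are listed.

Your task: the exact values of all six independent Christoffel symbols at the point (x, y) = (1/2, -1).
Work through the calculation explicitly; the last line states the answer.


E = 10/9, F = 0, G = 169/4 at the point
E_x = 0, E_y = 0, F_x = 0, F_y = 0, G_x = 13, G_y = 0
EG - F^2 = 845/18;  g^inv = (18/845) * [[169/4, 0], [0, 10/9]]
first-kind symbols [ij,l] = (1/2)(d_i g_jl + d_j g_il - d_l g_ij): [xx,x] = E_x/2 = 0, [xx,y] = F_x - E_y/2 = 0, [xy,x] = E_y/2 = 0, [xy,y] = G_x/2 = 13/2, [yy,x] = F_y - G_x/2 = -13/2, [yy,y] = G_y/2 = 0
Gamma^x_ij = (G*[ij,x] - F*[ij,y])/(EG - F^2), Gamma^y_ij = (E*[ij,y] - F*[ij,x])/(EG - F^2)

Answer: Gamma_xxx = 0, Gamma_xxy = 0, Gamma_xyy = -117/20, Gamma_yxx = 0, Gamma_yxy = 2/13, Gamma_yyy = 0


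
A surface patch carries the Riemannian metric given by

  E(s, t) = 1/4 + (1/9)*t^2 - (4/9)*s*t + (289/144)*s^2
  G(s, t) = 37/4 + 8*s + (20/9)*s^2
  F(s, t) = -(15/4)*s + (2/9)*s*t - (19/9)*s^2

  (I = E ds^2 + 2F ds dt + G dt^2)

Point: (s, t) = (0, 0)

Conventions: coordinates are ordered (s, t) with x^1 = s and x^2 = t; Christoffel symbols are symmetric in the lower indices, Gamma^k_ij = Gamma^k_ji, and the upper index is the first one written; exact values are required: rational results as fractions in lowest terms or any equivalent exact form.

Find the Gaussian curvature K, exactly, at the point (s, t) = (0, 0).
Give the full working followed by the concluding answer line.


E = 1/4, F = 0, G = 37/4, EG - F^2 = 37/16 at the point
E_s = 0, E_t = 0, F_s = -15/4, F_t = 0, G_s = 8, G_t = 0
E_tt = 2/9, F_st = 2/9, G_ss = 40/9
By Brioschi, K is (det M1 - det M2) divided by (EG - F^2) squared.
M1 = [[-E_tt/2 + F_st - G_ss/2, E_s/2, F_s - E_t/2], [F_t - G_s/2, E, F], [G_t/2, F, G]] = [[-19/9, 0, -15/4], [-4, 1/4, 0], [0, 0, 37/4]]; det M1 = -703/144
M2 = [[0, E_t/2, G_s/2], [E_t/2, E, F], [G_s/2, F, G]] = [[0, 0, 4], [0, 1/4, 0], [4, 0, 37/4]]; det M2 = -4
det M1 - det M2 = -127/144; K = -127/144 / (37/16)^2 = -2032/12321

Answer: K = -2032/12321


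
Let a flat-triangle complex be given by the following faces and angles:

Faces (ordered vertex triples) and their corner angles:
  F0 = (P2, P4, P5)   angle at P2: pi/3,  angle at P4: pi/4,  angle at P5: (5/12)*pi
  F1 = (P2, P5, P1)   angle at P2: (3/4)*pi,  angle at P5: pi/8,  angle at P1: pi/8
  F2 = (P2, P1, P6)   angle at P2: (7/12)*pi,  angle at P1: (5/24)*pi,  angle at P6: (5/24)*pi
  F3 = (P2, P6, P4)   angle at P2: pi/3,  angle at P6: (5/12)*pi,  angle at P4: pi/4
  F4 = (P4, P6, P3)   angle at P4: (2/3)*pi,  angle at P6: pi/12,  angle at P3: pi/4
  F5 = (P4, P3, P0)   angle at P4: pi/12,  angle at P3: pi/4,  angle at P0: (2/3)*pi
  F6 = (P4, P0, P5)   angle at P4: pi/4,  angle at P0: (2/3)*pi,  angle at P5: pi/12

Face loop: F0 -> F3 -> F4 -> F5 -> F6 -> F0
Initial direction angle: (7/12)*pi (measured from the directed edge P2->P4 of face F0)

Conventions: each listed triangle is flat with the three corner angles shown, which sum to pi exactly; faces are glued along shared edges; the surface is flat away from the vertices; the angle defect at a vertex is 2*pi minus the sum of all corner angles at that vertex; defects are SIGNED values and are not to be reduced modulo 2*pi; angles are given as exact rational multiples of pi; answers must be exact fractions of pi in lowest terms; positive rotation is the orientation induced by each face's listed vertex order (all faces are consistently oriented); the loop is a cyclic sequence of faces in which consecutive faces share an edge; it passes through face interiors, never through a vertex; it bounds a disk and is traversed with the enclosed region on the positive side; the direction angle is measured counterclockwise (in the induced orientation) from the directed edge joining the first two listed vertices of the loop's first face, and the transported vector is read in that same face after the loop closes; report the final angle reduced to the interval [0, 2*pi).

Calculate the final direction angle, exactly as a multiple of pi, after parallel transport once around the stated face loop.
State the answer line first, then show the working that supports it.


Answer: final direction angle = (13/12)*pi

enclosed vertex P4: corner angles sum to (3/2)*pi, defect = 2*pi - (3/2)*pi = pi/2
the rotation equals the total enclosed defect, so the final angle is initial + defects (mod 2*pi)
final angle = (7/12)*pi + pi/2 = (13/12)*pi (mod 2*pi)


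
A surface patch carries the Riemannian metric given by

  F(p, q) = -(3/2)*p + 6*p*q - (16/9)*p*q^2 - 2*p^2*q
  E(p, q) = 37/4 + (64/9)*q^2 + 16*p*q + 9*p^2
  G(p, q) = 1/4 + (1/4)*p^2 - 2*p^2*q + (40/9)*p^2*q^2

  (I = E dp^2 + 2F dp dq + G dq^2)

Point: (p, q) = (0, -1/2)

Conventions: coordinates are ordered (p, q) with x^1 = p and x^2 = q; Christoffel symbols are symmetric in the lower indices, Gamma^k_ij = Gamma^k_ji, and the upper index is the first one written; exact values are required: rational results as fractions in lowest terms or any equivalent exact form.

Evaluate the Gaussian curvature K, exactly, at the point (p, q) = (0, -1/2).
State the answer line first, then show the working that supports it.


Answer: K = -31332/157609

E = 397/36, F = 0, G = 1/4, EG - F^2 = 397/144 at the point
E_p = -8, E_q = -64/9, F_p = -89/18, F_q = 0, G_p = 0, G_q = 0
E_qq = 128/9, F_pq = 70/9, G_pp = 85/18
K follows from Brioschi's formula, (det M1 - det M2)/(EG - F^2)^2.
M1 = [[-E_qq/2 + F_pq - G_pp/2, E_p/2, F_p - E_q/2], [F_q - G_p/2, E, F], [G_q/2, F, G]] = [[-61/36, -4, -25/18], [0, 397/36, 0], [0, 0, 1/4]]; det M1 = -24217/5184
M2 = [[0, E_q/2, G_p/2], [E_q/2, E, F], [G_p/2, F, G]] = [[0, -32/9, 0], [-32/9, 397/36, 0], [0, 0, 1/4]]; det M2 = -256/81
det M1 - det M2 = -2611/1728; K = -2611/1728 / (397/144)^2 = -31332/157609


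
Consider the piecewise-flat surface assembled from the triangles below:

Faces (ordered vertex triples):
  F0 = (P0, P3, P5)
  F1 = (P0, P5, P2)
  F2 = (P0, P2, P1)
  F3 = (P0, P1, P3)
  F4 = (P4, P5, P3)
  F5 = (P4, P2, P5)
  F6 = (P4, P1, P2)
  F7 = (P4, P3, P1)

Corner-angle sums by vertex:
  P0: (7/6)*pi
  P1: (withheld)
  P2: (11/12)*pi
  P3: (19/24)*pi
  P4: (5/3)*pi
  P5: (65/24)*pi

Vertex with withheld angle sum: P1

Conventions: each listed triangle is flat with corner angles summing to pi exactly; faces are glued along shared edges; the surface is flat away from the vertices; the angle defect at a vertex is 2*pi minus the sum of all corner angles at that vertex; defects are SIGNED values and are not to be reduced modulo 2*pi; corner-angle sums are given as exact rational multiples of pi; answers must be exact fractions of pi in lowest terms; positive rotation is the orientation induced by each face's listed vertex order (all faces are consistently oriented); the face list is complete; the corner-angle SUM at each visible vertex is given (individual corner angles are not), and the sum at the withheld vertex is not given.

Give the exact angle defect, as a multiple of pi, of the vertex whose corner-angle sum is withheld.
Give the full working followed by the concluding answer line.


V = 6, E = 12, F = 8; chi = V - E + F = 2
Gauss-Bonnet: total defect = 2*pi*chi = 4*pi; visible defects sum to (11/4)*pi

Answer: defect(P1) = (5/4)*pi


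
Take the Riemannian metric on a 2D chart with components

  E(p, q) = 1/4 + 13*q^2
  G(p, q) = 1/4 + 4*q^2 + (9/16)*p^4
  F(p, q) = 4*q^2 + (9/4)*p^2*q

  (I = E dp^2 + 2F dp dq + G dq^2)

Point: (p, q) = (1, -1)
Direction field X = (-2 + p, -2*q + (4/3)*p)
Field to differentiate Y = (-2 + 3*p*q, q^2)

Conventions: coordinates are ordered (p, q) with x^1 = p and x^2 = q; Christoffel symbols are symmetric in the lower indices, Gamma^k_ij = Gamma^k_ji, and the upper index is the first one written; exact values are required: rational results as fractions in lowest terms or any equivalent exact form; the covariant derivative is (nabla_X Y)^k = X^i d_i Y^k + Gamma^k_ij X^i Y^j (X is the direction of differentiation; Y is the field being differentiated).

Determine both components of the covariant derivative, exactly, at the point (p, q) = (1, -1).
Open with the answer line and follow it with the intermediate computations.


Answer: (nabla_X Y)^p = 9698/333, (nabla_X Y)^q = -24706/2331

E = 53/4, F = 7/4, G = 77/16 at the point
E_p = 0, E_q = -26, F_p = -9/2, F_q = -23/4, G_p = 9/4, G_q = -8
EG - F^2 = 3885/64;  g^inv = (64/3885) * [[77/16, -7/4], [-7/4, 53/4]]
first-kind symbols [ij,l] = (1/2)(d_i g_jl + d_j g_il - d_l g_ij): [pp,p] = E_p/2 = 0, [pp,q] = F_p - E_q/2 = 17/2, [pq,p] = E_q/2 = -13, [pq,q] = G_p/2 = 9/8, [qq,p] = F_q - G_p/2 = -55/8, [qq,q] = G_q/2 = -4
Gamma^p_ij = (G*[ij,p] - F*[ij,q])/(EG - F^2), Gamma^q_ij = (E*[ij,q] - F*[ij,p])/(EG - F^2)
Gamma_ppp = -136/555, Gamma_ppq = -118/111, Gamma_pqq = -159/370, Gamma_qpp = 7208/3885, Gamma_qpq = 482/777, Gamma_qqq = -874/1295
X = (-1, 10/3), Y = (-5, 1) at the point


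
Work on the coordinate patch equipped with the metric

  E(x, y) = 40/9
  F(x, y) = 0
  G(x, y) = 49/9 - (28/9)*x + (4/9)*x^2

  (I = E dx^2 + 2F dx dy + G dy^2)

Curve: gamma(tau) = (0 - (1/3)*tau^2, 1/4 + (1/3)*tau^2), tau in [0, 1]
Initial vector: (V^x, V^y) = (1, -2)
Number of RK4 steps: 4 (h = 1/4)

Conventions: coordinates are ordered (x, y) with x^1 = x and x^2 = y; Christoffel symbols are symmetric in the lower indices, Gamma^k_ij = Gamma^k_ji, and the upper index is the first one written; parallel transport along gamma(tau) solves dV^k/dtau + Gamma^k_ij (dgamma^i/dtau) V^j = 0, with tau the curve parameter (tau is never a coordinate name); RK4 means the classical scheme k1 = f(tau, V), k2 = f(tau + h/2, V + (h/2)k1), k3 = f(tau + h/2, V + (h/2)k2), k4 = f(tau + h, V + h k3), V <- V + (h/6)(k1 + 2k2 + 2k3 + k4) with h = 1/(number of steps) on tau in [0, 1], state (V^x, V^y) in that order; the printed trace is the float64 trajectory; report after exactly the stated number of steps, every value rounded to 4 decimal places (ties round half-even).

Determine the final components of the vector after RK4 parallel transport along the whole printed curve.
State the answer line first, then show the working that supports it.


Answer: V^x = 1.2274, V^y = -1.7292

gamma'(tau) = (-(2/3)*tau, (2/3)*tau); f(tau, V)^k = -Gamma^k_ij(gamma(tau)) gamma'^i(tau) V^j; h = 1/4; intermediate values shown to 6 dp
curve data and Christoffel symbols at the stage parameters:
  tau = 0.000000: gamma = (0.000000, 0.250000), gamma' = (0.000000, 0.000000); Gamma_xxx = 0.000000, Gamma_xxy = 0.000000, Gamma_xyy = 0.350000, Gamma_yxx = 0.000000, Gamma_yxy = -0.285714, Gamma_yyy = 0.000000
  tau = 0.125000: gamma = (-0.005208, 0.255208), gamma' = (-0.083333, 0.083333); Gamma_xxx = 0.000000, Gamma_xxy = 0.000000, Gamma_xyy = 0.350521, Gamma_yxx = 0.000000, Gamma_yxy = -0.285290, Gamma_yyy = 0.000000
  tau = 0.250000: gamma = (-0.020833, 0.270833), gamma' = (-0.166667, 0.166667); Gamma_xxx = 0.000000, Gamma_xxy = 0.000000, Gamma_xyy = 0.352083, Gamma_yxx = 0.000000, Gamma_yxy = -0.284024, Gamma_yyy = 0.000000
  tau = 0.375000: gamma = (-0.046875, 0.296875), gamma' = (-0.250000, 0.250000); Gamma_xxx = 0.000000, Gamma_xxy = 0.000000, Gamma_xyy = 0.354687, Gamma_yxx = 0.000000, Gamma_yxy = -0.281938, Gamma_yyy = 0.000000
  tau = 0.500000: gamma = (-0.083333, 0.333333), gamma' = (-0.333333, 0.333333); Gamma_xxx = 0.000000, Gamma_xxy = 0.000000, Gamma_xyy = 0.358333, Gamma_yxx = 0.000000, Gamma_yxy = -0.279070, Gamma_yyy = 0.000000
  tau = 0.625000: gamma = (-0.130208, 0.380208), gamma' = (-0.416667, 0.416667); Gamma_xxx = 0.000000, Gamma_xxy = 0.000000, Gamma_xyy = 0.363021, Gamma_yxx = 0.000000, Gamma_yxy = -0.275466, Gamma_yyy = 0.000000
  tau = 0.750000: gamma = (-0.187500, 0.437500), gamma' = (-0.500000, 0.500000); Gamma_xxx = 0.000000, Gamma_xxy = 0.000000, Gamma_xyy = 0.368750, Gamma_yxx = 0.000000, Gamma_yxy = -0.271186, Gamma_yyy = 0.000000
  tau = 0.875000: gamma = (-0.255208, 0.505208), gamma' = (-0.583333, 0.583333); Gamma_xxx = 0.000000, Gamma_xxy = 0.000000, Gamma_xyy = 0.375521, Gamma_yxx = 0.000000, Gamma_yxy = -0.266297, Gamma_yyy = 0.000000
  tau = 1.000000: gamma = (-0.333333, 0.583333), gamma' = (-0.666667, 0.666667); Gamma_xxx = 0.000000, Gamma_xxy = 0.000000, Gamma_xyy = 0.383333, Gamma_yxx = 0.000000, Gamma_yxy = -0.260870, Gamma_yyy = 0.000000
step 0: V^x = 1.0000, V^y = -2.0000
step 1: k1 = (0.000000, 0.000000), k2 = (0.058420, 0.071322), k3 = (0.058160, 0.071284), k4 = (0.116315, 0.141857); V <- V + (h/6)(k1 + 2k2 + 2k3 + k4): V^x = 1.0146, V^y = -1.9822
step 2: k1 = (0.116317, 0.141859), k2 = (0.174194, 0.211001), k3 = (0.173427, 0.210902), k4 = (0.230466, 0.277898); V <- V + (h/6)(k1 + 2k2 + 2k3 + k4): V^x = 1.0580, V^y = -1.9296
step 3: k1 = (0.230475, 0.277910), k2 = (0.286608, 0.342222), k3 = (0.285392, 0.342104), k4 = (0.339993, 0.403167); V <- V + (h/6)(k1 + 2k2 + 2k3 + k4): V^x = 1.1294, V^y = -1.8442
step 4: k1 = (0.340015, 0.403196), k2 = (0.392928, 0.460687), k3 = (0.391354, 0.460598), k4 = (0.441856, 0.514131); V <- V + (h/6)(k1 + 2k2 + 2k3 + k4): V^x = 1.2274, V^y = -1.7292


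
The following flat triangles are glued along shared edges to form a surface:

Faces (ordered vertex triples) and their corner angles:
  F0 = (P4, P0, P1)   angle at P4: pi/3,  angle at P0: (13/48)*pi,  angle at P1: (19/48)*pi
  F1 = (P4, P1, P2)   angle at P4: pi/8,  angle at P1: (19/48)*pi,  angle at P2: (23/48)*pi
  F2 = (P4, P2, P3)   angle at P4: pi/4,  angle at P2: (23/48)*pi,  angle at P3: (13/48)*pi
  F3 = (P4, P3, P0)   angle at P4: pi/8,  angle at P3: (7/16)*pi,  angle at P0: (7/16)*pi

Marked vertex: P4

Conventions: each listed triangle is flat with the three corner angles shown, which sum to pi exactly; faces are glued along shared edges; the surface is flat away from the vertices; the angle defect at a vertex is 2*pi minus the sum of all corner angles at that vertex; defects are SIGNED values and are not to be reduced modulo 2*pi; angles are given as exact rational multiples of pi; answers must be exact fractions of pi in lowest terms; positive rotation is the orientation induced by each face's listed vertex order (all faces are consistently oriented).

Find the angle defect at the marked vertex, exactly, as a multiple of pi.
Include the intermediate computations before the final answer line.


Sum of corner angles at P4: (5/6)*pi
defect = 2*pi - (5/6)*pi

Answer: defect(P4) = (7/6)*pi


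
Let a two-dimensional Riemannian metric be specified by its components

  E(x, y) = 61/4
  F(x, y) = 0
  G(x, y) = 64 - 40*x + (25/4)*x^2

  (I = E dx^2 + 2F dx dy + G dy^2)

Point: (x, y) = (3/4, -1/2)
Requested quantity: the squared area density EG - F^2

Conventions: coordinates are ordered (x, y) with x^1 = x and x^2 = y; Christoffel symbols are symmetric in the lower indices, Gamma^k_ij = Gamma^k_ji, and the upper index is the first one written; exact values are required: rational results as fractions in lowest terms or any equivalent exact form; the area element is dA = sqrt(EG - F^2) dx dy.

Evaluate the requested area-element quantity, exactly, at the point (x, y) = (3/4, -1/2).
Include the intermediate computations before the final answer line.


E = 61/4, F = 0, G = 2401/64; EG - F^2 = 146461/256

Answer: EG - F^2 = 146461/256


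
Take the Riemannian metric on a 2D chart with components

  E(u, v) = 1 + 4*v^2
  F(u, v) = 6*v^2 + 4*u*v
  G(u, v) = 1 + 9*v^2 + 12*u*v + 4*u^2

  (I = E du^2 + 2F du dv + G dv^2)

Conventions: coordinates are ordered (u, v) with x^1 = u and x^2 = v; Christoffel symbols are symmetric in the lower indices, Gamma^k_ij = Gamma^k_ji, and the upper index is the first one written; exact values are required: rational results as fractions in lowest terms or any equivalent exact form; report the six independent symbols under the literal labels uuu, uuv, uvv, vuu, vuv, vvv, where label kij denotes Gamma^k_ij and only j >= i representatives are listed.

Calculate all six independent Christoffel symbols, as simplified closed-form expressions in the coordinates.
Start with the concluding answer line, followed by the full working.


Answer: Gamma_uuu = 0, Gamma_uuv = 4*v/(4*u^2 + 12*u*v + 13*v^2 + 1), Gamma_uvv = 6*v/(4*u^2 + 12*u*v + 13*v^2 + 1), Gamma_vuu = 0, Gamma_vuv = (4*u + 6*v)/(4*u^2 + 12*u*v + 13*v^2 + 1), Gamma_vvv = (6*u + 9*v)/(4*u^2 + 12*u*v + 13*v^2 + 1)

E = 1 + 4*v^2; F = 6*v^2 + 4*u*v; G = 1 + 9*v^2 + 12*u*v + 4*u^2
Gamma^k_ij = (1/2) g^{kl} (d_i g_jl + d_j g_il - d_l g_ij), with g^inv = (1/(EG-F^2)) [[G, -F], [-F, E]]
first partials: E_u = 0, E_v = 8*v, F_u = 4*v, F_v = 12*v + 4*u, G_u = 12*v + 8*u, G_v = 18*v + 12*u
D = EG - F^2 = 1 + 13*v^2 + 12*u*v + 4*u^2
expanded: Gamma^u_uu = (G E_u - 2F F_u + F E_v)/(2D), Gamma^u_uv = (G E_v - F G_u)/(2D), Gamma^u_vv = (2G F_v - G G_u - F G_v)/(2D), Gamma^v_uu = (2E F_u - E E_v - F E_u)/(2D), Gamma^v_uv = (E G_u - F E_v)/(2D), Gamma^v_vv = (E G_v - 2F F_v + F G_u)/(2D); substitute and cancel common factors


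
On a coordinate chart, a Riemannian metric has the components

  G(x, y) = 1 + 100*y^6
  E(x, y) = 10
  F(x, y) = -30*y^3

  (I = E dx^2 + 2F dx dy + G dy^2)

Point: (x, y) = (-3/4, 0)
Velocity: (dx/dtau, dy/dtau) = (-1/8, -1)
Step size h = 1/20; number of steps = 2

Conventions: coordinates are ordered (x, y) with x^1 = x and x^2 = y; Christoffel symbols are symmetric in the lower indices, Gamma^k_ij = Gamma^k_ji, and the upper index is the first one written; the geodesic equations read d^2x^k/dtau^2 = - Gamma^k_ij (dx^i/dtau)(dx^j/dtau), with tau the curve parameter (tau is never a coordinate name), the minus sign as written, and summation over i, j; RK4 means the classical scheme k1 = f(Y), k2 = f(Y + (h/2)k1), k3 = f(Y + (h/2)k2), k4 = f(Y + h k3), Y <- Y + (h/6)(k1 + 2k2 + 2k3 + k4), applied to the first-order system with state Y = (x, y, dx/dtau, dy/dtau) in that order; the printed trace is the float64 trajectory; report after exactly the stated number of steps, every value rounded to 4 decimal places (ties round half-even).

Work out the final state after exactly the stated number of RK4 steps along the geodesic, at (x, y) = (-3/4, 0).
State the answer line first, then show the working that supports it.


Answer: x = -0.7624, y = -0.1000, dx/dtau = -0.1220, dy/dtau = -1.0000

f(Y) = (dx/dtau, dy/dtau, -Gamma^x_ij Y'^i Y'^j, -Gamma^y_ij Y'^i Y'^j) with the Gammas evaluated at the stage position; h = 0.050000; intermediate values shown to 6 dp
step 0: x = -0.7500, y = 0.0000, dx/dtau = -0.1250, dy/dtau = -1.0000
step 1:
  k1: at (x, y) = (-0.750000, 0.000000), (dx/dtau, dy/dtau) = (-0.125000, -1.000000); Gamma_xxx = 0.000000, Gamma_xxy = 0.000000, Gamma_xyy = 0.000000, Gamma_yxx = 0.000000, Gamma_yxy = 0.000000, Gamma_yyy = 0.000000; k1 = (-0.125000, -1.000000, 0.000000, 0.000000)
  k2: at (x, y) = (-0.753125, -0.025000), (dx/dtau, dy/dtau) = (-0.125000, -1.000000); Gamma_xxx = 0.000000, Gamma_xxy = 0.000000, Gamma_xyy = -0.005625, Gamma_yxx = 0.000000, Gamma_yxy = 0.000000, Gamma_yyy = 0.000000; k2 = (-0.125000, -1.000000, 0.005625, 0.000000)
  k3: at (x, y) = (-0.753125, -0.025000), (dx/dtau, dy/dtau) = (-0.124859, -1.000000); Gamma_xxx = 0.000000, Gamma_xxy = 0.000000, Gamma_xyy = -0.005625, Gamma_yxx = 0.000000, Gamma_yxy = 0.000000, Gamma_yyy = 0.000000; k3 = (-0.124859, -1.000000, 0.005625, 0.000000)
  k4: at (x, y) = (-0.756243, -0.050000), (dx/dtau, dy/dtau) = (-0.124719, -1.000000); Gamma_xxx = 0.000000, Gamma_xxy = 0.000000, Gamma_xyy = -0.022500, Gamma_yxx = 0.000000, Gamma_yxy = 0.000000, Gamma_yyy = -0.000009; k4 = (-0.124719, -1.000000, 0.022500, 0.000009)
  Y <- Y + (h/6)(k1 + 2k2 + 2k3 + k4): x = -0.7562, y = -0.0500, dx/dtau = -0.1246, dy/dtau = -1.0000
step 2:
  k1: at (x, y) = (-0.756245, -0.050000), (dx/dtau, dy/dtau) = (-0.124625, -1.000000); Gamma_xxx = 0.000000, Gamma_xxy = 0.000000, Gamma_xyy = -0.022500, Gamma_yxx = 0.000000, Gamma_yxy = 0.000000, Gamma_yyy = -0.000009; k1 = (-0.124625, -1.000000, 0.022500, 0.000009)
  k2: at (x, y) = (-0.759361, -0.075000), (dx/dtau, dy/dtau) = (-0.124063, -1.000000); Gamma_xxx = 0.000000, Gamma_xxy = 0.000000, Gamma_xyy = -0.050625, Gamma_yxx = 0.000000, Gamma_yxy = 0.000000, Gamma_yyy = -0.000071; k2 = (-0.124063, -1.000000, 0.050625, 0.000071)
  k3: at (x, y) = (-0.759347, -0.075000), (dx/dtau, dy/dtau) = (-0.123359, -0.999998); Gamma_xxx = 0.000000, Gamma_xxy = 0.000000, Gamma_xyy = -0.050625, Gamma_yxx = 0.000000, Gamma_yxy = 0.000000, Gamma_yyy = -0.000071; k3 = (-0.123359, -0.999998, 0.050625, 0.000071)
  k4: at (x, y) = (-0.762413, -0.100000), (dx/dtau, dy/dtau) = (-0.122094, -0.999996); Gamma_xxx = 0.000000, Gamma_xxy = 0.000000, Gamma_xyy = -0.089999, Gamma_yxx = 0.000000, Gamma_yxy = 0.000000, Gamma_yyy = -0.000300; k4 = (-0.122094, -0.999996, 0.089998, 0.000300)
  Y <- Y + (h/6)(k1 + 2k2 + 2k3 + k4): x = -0.7624, y = -0.1000, dx/dtau = -0.1220, dy/dtau = -1.0000


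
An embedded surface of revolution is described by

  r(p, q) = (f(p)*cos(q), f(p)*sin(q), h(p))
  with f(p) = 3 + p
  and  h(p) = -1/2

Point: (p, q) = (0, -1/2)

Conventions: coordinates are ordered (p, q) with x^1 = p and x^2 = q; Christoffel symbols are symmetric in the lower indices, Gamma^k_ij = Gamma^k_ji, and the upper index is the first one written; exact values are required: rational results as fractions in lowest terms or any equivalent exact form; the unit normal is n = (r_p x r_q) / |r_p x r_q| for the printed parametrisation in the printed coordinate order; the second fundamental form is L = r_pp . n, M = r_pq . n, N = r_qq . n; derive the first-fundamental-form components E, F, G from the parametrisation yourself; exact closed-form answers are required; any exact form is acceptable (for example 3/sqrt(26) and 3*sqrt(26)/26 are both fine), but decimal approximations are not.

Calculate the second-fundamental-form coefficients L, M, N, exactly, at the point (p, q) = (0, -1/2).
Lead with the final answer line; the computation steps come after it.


Answer: L = 0, M = 0, N = 0

f = 3, f' = 1, f'' = 0, h' = 0, h'' = 0
E = 1, F = 0, G = 9; answer radicand W^2 = 1
unnormalised second-form numerators: l = 0, m = 0, n = 0; L = l/sqrt(1), and similarly M = m/sqrt(W^2), N = n/sqrt(W^2)


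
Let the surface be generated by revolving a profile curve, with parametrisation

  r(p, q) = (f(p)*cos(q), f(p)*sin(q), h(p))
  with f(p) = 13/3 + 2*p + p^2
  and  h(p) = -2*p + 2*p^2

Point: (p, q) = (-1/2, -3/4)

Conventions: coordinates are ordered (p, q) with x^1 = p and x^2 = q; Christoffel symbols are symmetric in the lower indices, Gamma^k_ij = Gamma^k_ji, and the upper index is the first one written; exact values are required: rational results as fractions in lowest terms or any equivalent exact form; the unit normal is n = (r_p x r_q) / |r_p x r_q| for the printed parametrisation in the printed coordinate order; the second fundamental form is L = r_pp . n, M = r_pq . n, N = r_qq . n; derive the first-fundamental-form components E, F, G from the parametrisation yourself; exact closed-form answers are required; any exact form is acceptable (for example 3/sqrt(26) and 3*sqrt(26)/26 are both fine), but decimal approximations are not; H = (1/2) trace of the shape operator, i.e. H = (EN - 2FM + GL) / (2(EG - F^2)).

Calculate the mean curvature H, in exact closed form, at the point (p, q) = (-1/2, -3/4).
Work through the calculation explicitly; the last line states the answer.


f = 43/12, f' = 1, f'' = 2, h' = -4, h'' = 4
E = 17, F = 0, G = 1849/144; answer radicand W^2 = 17
unnormalised second-form numerators: l = 12, m = 0, n = -43/3; L = l/sqrt(17), and similarly M = m/sqrt(W^2), N = n/sqrt(W^2)
H = (E*n - 2*F*m + G*l) / (2*(EG - F^2)*sqrt(W^2)); E*n - 2*F*m + G*l = -1075/12, EG - F^2 = 31433/144, so H = (-150/731)/sqrt(17)

Answer: H = -150*sqrt(17)/12427


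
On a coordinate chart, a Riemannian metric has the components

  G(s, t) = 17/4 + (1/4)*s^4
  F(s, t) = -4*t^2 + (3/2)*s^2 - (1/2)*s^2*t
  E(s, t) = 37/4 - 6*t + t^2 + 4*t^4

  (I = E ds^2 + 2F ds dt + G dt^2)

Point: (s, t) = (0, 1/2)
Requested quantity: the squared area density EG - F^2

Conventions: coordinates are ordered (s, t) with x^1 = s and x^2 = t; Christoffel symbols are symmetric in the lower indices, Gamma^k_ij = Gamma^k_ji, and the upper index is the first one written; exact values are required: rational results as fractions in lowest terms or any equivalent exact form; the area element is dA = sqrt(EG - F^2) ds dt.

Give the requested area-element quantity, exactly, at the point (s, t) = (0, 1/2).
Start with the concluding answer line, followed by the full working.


Answer: EG - F^2 = 443/16

E = 27/4, F = -1, G = 17/4; EG - F^2 = 443/16


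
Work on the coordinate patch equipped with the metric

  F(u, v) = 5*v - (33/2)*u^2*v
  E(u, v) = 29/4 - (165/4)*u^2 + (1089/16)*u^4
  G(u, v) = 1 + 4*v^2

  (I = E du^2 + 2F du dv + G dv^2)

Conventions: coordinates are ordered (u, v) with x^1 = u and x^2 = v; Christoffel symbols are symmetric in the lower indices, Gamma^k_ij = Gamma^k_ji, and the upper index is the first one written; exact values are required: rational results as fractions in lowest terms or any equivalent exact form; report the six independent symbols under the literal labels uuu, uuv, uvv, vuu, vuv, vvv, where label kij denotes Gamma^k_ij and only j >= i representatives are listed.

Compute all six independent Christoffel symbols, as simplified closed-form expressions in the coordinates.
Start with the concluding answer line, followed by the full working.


Answer: Gamma_uuu = (2178*u^3 - 660*u)/(1089*u^4 - 660*u^2 + 64*v^2 + 116), Gamma_uuv = 0, Gamma_uvv = (80 - 264*u^2)/(1089*u^4 - 660*u^2 + 64*v^2 + 116), Gamma_vuu = -528*u*v/(1089*u^4 - 660*u^2 + 64*v^2 + 116), Gamma_vuv = 0, Gamma_vvv = 64*v/(1089*u^4 - 660*u^2 + 64*v^2 + 116)

E = 29/4 - (165/4)*u^2 + (1089/16)*u^4; F = 5*v - (33/2)*u^2*v; G = 1 + 4*v^2
Gamma^k_ij = (1/2) g^{kl} (d_i g_jl + d_j g_il - d_l g_ij), with g^inv = (1/(EG-F^2)) [[G, -F], [-F, E]]
first partials: E_u = -(165/2)*u + (1089/4)*u^3, E_v = 0, F_u = -33*u*v, F_v = 5 - (33/2)*u^2, G_u = 0, G_v = 8*v
D = EG - F^2 = 29/4 + 4*v^2 - (165/4)*u^2 + (1089/16)*u^4
expanded: Gamma^u_uu = (G E_u - 2F F_u + F E_v)/(2D), Gamma^u_uv = (G E_v - F G_u)/(2D), Gamma^u_vv = (2G F_v - G G_u - F G_v)/(2D), Gamma^v_uu = (2E F_u - E E_v - F E_u)/(2D), Gamma^v_uv = (E G_u - F E_v)/(2D), Gamma^v_vv = (E G_v - 2F F_v + F G_u)/(2D); substitute and cancel common factors


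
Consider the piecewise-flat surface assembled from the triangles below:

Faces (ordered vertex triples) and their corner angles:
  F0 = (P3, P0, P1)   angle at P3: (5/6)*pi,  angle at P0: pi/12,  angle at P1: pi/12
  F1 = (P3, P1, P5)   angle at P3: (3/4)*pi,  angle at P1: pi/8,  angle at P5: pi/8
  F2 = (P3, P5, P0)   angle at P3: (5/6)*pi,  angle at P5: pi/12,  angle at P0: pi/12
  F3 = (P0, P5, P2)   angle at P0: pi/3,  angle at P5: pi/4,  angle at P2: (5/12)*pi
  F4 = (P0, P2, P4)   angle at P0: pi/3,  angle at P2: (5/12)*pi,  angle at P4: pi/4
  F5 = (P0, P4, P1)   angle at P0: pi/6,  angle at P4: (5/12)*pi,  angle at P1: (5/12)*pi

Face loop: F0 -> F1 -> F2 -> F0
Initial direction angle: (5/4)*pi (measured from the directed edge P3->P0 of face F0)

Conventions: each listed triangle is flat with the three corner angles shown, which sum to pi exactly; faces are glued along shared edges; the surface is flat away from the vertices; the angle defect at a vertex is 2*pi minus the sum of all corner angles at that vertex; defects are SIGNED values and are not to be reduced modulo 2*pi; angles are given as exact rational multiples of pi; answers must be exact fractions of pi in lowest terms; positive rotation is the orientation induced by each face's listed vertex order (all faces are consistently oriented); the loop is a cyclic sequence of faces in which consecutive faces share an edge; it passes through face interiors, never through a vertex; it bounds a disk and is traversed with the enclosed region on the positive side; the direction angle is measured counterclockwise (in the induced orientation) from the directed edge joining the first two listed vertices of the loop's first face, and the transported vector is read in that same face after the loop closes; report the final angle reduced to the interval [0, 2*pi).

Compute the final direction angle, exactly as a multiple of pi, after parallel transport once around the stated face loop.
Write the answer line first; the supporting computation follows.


Answer: final direction angle = (5/6)*pi

enclosed vertex P3: corner angles sum to (29/12)*pi, defect = 2*pi - (29/12)*pi = (-5/12)*pi
by Gauss-Bonnet the loop rotates the vector by the enclosed defect sum (positive orientation, mod 2*pi)
final angle = (5/4)*pi - (5/12)*pi = (5/6)*pi (mod 2*pi)
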